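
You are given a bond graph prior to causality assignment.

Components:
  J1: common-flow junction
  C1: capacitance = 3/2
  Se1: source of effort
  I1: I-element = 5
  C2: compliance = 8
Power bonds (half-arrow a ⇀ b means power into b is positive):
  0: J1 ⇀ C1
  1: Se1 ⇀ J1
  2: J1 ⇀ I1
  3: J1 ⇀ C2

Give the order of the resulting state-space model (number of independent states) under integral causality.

3  (C1, C2, I1 all integral)

b1 stroke→J1  (Se1: effort source, stroke at far end)
b0 stroke→J1  (C1 integral (e out))
b2 stroke→I1  (prefer integral on I1)
b3 stroke→J1  (common-f at J1 fixed by 2)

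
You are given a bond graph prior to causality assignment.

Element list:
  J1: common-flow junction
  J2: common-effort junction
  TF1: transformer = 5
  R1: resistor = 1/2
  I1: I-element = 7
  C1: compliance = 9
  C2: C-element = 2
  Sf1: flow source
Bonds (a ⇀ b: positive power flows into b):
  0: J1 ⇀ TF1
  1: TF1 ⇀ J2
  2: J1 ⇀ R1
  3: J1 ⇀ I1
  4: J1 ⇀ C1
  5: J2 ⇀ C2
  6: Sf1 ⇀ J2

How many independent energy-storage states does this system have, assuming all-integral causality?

3  (C1, C2, I1 all integral)

bond 6 stroke at Sf1  (Sf1 fixes flow; stroke at Sf1)
bond 3 stroke at I1  (prefer integral on I1)
bond 0 stroke at J1  (common-f at J1 fixed by 3)
bond 2 stroke at J1  (1-jn J1 has f-setter on 3)
bond 4 stroke at J1  (J1: bond 3 brought flow, rest push out)
bond 1 stroke at TF1  (through TF1, causality passes straight; one stroke at TF1)
bond 5 stroke at J2  (J2 needs exactly one e-in)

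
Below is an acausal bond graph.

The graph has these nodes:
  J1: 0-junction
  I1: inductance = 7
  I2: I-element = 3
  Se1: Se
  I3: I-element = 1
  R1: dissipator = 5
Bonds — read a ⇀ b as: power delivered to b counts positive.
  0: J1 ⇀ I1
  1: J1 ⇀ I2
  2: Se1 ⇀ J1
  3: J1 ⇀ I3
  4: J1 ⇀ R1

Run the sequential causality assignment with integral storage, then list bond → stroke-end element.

bond 0 stroke at I1
bond 1 stroke at I2
bond 2 stroke at J1
bond 3 stroke at I3
bond 4 stroke at R1

#2 stroke at J1  (Se1 fixes effort; stroke away)
#0 stroke at I1  (common-e at J1 fixed by 2)
#1 stroke at I2  (0-jn J1 has e-setter on 2)
#3 stroke at I3  (common-e at J1 fixed by 2)
#4 stroke at R1  (J1 effort already set via bond 2)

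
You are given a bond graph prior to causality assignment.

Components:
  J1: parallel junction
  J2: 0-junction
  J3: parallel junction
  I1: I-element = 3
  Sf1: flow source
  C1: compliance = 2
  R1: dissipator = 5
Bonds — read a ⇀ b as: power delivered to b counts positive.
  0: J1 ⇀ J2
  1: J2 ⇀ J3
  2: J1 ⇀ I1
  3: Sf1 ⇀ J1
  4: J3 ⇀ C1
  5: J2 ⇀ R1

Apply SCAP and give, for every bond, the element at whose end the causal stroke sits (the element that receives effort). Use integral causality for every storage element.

bond 0 |J1
bond 1 |J2
bond 2 |I1
bond 3 |Sf1
bond 4 |J3
bond 5 |R1

bond 3 |Sf1  (Sf1 fixes flow; stroke at Sf1)
bond 2 |I1  (prefer integral on I1)
bond 0 |J1  (only one effort-in slot at J1)
bond 4 |J3  (prefer integral on C1)
bond 1 |J2  (J3 effort already set via bond 4)
bond 5 |R1  (J2 effort already set via bond 1)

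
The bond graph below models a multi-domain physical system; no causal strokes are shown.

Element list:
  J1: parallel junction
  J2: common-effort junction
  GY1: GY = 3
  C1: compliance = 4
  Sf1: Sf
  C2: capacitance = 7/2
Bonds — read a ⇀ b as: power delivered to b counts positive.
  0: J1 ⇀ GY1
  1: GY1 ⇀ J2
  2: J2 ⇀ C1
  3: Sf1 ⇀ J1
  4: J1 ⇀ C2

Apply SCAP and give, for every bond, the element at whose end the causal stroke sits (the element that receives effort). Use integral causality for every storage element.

b3 stroke at Sf1  (Sf1: flow source, stroke at near end)
b2 stroke at J2  (C1 outputs effort q/C1)
b1 stroke at GY1  (common-e at J2 fixed by 2)
b0 stroke at GY1  (GY1 both-in/both-out from 1)
b4 stroke at J1  (only one effort-in slot at J1)

b0 |GY1
b1 |GY1
b2 |J2
b3 |Sf1
b4 |J1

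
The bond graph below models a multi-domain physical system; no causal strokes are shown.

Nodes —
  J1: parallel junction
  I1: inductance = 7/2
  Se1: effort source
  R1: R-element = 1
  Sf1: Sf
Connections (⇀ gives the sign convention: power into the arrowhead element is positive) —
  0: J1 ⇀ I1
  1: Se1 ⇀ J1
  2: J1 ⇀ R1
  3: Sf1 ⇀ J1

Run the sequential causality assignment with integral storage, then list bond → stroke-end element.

b1 |J1  (Se1 fixes effort; stroke away)
b3 |Sf1  (Sf1: flow source, stroke at near end)
b0 |I1  (common-e at J1 fixed by 1)
b2 |R1  (J1 effort already set via bond 1)

b0 →I1
b1 →J1
b2 →R1
b3 →Sf1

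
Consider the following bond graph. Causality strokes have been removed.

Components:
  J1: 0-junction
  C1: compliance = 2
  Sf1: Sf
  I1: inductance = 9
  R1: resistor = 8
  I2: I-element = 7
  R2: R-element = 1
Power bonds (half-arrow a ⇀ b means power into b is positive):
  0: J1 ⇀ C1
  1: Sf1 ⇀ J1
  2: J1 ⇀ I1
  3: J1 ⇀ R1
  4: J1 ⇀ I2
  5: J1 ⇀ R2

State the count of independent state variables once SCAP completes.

3  (C1, I1, I2 all integral)

bond 1 →Sf1  (Sf1 (Sf) sets flow on bond)
bond 0 →J1  (C1: C, integral causality)
bond 2 →I1  (J1: bond 0 brought effort, rest push out)
bond 3 →R1  (0-jn J1 has e-setter on 0)
bond 4 →I2  (0-jn J1 has e-setter on 0)
bond 5 →R2  (J1: bond 0 brought effort, rest push out)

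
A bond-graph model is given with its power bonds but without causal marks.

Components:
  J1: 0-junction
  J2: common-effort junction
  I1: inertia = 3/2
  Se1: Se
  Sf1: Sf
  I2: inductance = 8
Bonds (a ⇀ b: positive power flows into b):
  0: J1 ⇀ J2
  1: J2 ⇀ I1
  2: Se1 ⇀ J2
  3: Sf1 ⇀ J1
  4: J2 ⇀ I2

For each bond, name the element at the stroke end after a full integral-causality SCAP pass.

β0 stroke→J1
β1 stroke→I1
β2 stroke→J2
β3 stroke→Sf1
β4 stroke→I2

β2 →J2  (Se1: effort source, stroke at far end)
β3 →Sf1  (Sf1: flow source, stroke at near end)
β0 →J1  (only one effort-in slot at J1)
β1 →I1  (common-e at J2 fixed by 2)
β4 →I2  (common-e at J2 fixed by 2)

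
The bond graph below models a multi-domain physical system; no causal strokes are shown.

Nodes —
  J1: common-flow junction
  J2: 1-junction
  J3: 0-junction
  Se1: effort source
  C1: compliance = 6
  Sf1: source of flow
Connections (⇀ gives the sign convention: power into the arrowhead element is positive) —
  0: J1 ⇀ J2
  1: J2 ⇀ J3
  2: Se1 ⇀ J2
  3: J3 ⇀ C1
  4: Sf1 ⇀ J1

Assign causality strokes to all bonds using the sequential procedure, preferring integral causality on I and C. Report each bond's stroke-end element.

#0 |J1
#1 |J2
#2 |J2
#3 |J3
#4 |Sf1

β2 stroke at J2  (source Se1 imposes e)
β4 stroke at Sf1  (Sf1: flow source, stroke at near end)
β0 stroke at J1  (1-jn J1 has f-setter on 4)
β1 stroke at J2  (J2: bond 0 brought flow, rest push out)
β3 stroke at J3  (J3 needs exactly one e-in)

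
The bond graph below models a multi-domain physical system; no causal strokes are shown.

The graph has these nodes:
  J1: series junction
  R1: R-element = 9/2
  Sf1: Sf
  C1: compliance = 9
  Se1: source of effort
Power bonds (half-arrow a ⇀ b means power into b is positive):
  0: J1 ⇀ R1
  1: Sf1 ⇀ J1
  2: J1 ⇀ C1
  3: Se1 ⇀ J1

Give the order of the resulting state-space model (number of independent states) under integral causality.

1  (C1 all integral)

b1 stroke→Sf1  (Sf1 fixes flow; stroke at Sf1)
b3 stroke→J1  (source Se1 imposes e)
b0 stroke→J1  (1-jn J1 has f-setter on 1)
b2 stroke→J1  (J1 flow already set via bond 1)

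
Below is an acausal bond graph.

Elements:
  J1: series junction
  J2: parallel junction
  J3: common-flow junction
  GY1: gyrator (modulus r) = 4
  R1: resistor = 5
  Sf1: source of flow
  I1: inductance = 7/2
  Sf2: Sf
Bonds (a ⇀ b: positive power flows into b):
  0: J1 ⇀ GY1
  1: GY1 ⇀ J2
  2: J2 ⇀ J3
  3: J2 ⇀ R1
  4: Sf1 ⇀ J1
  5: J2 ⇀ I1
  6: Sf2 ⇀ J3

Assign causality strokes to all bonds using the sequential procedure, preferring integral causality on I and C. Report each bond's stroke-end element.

β0 →J1
β1 →J2
β2 →J3
β3 →R1
β4 →Sf1
β5 →I1
β6 →Sf2

b4 |Sf1  (Sf1: flow source, stroke at near end)
b6 |Sf2  (source Sf2 imposes f)
b0 |J1  (1-jn J1 has f-setter on 4)
b2 |J3  (common-f at J3 fixed by 6)
b1 |J2  (GY1: gyrator matches bond 0)
b3 |R1  (common-e at J2 fixed by 1)
b5 |I1  (J2 effort already set via bond 1)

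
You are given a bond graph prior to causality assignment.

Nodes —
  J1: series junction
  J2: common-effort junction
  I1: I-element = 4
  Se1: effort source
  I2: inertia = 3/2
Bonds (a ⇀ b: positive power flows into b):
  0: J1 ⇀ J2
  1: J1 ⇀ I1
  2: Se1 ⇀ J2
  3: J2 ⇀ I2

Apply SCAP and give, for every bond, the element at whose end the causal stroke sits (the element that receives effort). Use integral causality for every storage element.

β2 stroke at J2  (source Se1 imposes e)
β0 stroke at J1  (J2 effort already set via bond 2)
β3 stroke at I2  (common-e at J2 fixed by 2)
β1 stroke at I1  (J1 needs exactly one f-in)

#0 →J1
#1 →I1
#2 →J2
#3 →I2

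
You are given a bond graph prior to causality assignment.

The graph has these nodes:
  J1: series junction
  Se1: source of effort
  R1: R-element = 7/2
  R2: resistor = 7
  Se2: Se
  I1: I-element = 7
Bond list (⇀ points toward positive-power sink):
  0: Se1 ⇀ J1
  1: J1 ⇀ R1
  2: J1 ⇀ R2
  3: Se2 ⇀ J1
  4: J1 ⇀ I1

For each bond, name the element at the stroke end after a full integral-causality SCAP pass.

bond 0 stroke at J1  (source Se1 imposes e)
bond 3 stroke at J1  (source Se2 imposes e)
bond 4 stroke at I1  (prefer integral on I1)
bond 1 stroke at J1  (J1 flow already set via bond 4)
bond 2 stroke at J1  (common-f at J1 fixed by 4)

bond 0 stroke→J1
bond 1 stroke→J1
bond 2 stroke→J1
bond 3 stroke→J1
bond 4 stroke→I1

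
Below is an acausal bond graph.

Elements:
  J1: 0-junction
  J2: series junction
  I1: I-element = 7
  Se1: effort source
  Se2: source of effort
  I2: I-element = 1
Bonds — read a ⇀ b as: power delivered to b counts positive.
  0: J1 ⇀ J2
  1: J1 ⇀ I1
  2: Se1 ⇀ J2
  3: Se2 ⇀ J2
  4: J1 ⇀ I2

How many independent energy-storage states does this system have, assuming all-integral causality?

2  (I1, I2 all integral)

b2 |J2  (Se1 (Se) sets effort on bond)
b3 |J2  (source Se2 imposes e)
b0 |J1  (only one flow-in slot at J2)
b1 |I1  (J1: bond 0 brought effort, rest push out)
b4 |I2  (J1: bond 0 brought effort, rest push out)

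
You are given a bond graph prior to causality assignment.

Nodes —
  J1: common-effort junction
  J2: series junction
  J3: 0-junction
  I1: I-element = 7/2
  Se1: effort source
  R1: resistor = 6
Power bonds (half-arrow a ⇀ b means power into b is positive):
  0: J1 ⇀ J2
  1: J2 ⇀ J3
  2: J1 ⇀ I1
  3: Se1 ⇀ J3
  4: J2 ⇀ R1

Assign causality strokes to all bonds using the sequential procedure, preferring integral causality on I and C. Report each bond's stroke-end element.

bond 3 |J3  (Se1 (Se) sets effort on bond)
bond 1 |J2  (J3: bond 3 brought effort, rest push out)
bond 2 |I1  (I1 integral (f out))
bond 0 |J1  (only one effort-in slot at J1)
bond 4 |J2  (J2 flow already set via bond 0)

b0 →J1
b1 →J2
b2 →I1
b3 →J3
b4 →J2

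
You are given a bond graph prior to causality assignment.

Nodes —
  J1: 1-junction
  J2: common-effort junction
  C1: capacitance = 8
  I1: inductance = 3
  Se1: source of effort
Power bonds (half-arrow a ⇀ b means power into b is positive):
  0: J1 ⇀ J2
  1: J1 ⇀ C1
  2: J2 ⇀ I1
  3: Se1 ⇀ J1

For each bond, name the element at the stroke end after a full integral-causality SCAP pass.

b3 →J1  (Se1: effort source, stroke at far end)
b1 →J1  (C1 outputs effort q/C1)
b0 →J2  (J1: last free bond brings flow in)
b2 →I1  (0-jn J2 has e-setter on 0)

#0 |J2
#1 |J1
#2 |I1
#3 |J1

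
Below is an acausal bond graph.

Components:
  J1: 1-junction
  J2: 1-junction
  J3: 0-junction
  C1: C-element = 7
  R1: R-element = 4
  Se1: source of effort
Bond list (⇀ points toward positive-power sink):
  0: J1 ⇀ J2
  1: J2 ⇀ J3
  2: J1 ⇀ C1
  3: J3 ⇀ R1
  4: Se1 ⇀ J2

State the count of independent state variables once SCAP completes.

1  (C1 all integral)

b4 |J2  (source Se1 imposes e)
b2 |J1  (prefer integral on C1)
b0 |J2  (only one flow-in slot at J1)
b1 |J3  (closing 1-jn rule on J2)
b3 |R1  (J3: bond 1 brought effort, rest push out)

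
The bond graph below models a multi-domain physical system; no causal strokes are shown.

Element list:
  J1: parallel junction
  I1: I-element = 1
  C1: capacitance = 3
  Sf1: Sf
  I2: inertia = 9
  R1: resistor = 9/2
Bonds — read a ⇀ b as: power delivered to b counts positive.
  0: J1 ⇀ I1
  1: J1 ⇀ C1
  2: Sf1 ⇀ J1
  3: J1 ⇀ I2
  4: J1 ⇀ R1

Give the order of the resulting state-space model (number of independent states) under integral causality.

b2 |Sf1  (source Sf1 imposes f)
b0 |I1  (I1: I, integral causality)
b1 |J1  (C1: C, integral causality)
b3 |I2  (J1 effort already set via bond 1)
b4 |R1  (common-e at J1 fixed by 1)

3  (C1, I1, I2 all integral)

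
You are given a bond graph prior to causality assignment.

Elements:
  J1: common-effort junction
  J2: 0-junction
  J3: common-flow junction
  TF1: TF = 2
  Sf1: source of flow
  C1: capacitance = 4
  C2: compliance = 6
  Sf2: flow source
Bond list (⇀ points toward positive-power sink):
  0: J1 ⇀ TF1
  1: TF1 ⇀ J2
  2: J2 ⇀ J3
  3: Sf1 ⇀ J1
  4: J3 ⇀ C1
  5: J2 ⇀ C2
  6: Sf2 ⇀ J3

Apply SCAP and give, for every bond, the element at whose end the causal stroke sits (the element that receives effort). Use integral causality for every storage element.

#0 →J1
#1 →TF1
#2 →J3
#3 →Sf1
#4 →J3
#5 →J2
#6 →Sf2

bond 3 |Sf1  (source Sf1 imposes f)
bond 6 |Sf2  (Sf2 fixes flow; stroke at Sf2)
bond 0 |J1  (only one effort-in slot at J1)
bond 2 |J3  (common-f at J3 fixed by 6)
bond 4 |J3  (common-f at J3 fixed by 6)
bond 1 |TF1  (TF1 one-in-one-out from 0)
bond 5 |J2  (only one effort-in slot at J2)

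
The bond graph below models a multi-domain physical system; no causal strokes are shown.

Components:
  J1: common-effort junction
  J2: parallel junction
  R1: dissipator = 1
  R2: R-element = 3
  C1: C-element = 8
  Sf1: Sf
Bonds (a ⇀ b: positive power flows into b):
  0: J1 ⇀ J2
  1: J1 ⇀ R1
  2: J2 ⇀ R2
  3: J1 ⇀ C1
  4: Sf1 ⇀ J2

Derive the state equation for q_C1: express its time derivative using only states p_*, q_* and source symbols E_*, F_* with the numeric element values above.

dq_C1/dt = F_Sf1 - q_C1/6

b4 →Sf1  (Sf1 fixes flow; stroke at Sf1)
b3 →J1  (C1 outputs effort q/C1)
b0 →J2  (0-jn J1 has e-setter on 3)
b1 →R1  (0-jn J1 has e-setter on 3)
b2 →R2  (common-e at J2 fixed by 0)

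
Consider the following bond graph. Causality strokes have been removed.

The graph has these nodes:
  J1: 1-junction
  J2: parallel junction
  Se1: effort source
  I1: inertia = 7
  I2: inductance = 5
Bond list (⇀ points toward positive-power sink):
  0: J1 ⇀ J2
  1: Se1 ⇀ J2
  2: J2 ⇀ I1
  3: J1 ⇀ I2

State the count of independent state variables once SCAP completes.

b1 →J2  (Se1 fixes effort; stroke away)
b0 →J1  (0-jn J2 has e-setter on 1)
b2 →I1  (J2: bond 1 brought effort, rest push out)
b3 →I2  (J1 needs exactly one f-in)

2  (I1, I2 all integral)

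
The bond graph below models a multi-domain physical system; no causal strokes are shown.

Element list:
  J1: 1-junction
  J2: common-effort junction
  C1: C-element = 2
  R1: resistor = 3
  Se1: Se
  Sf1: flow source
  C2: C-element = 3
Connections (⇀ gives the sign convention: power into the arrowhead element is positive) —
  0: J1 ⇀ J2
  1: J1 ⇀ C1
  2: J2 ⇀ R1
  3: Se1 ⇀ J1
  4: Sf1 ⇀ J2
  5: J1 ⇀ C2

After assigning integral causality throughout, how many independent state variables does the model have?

2  (C1, C2 all integral)

b3 |J1  (Se1 (Se) sets effort on bond)
b4 |Sf1  (Sf1 (Sf) sets flow on bond)
b1 |J1  (prefer integral on C1)
b5 |J1  (C2: C, integral causality)
b0 |J2  (only one flow-in slot at J1)
b2 |R1  (J2: bond 0 brought effort, rest push out)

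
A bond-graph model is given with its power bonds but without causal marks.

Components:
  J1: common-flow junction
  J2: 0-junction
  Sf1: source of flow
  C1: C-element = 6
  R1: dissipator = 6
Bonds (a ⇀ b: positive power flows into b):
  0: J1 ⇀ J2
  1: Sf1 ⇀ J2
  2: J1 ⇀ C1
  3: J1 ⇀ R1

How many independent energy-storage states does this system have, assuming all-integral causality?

1  (C1 all integral)

b1 stroke at Sf1  (source Sf1 imposes f)
b0 stroke at J2  (only one effort-in slot at J2)
b2 stroke at J1  (J1 flow already set via bond 0)
b3 stroke at J1  (J1: bond 0 brought flow, rest push out)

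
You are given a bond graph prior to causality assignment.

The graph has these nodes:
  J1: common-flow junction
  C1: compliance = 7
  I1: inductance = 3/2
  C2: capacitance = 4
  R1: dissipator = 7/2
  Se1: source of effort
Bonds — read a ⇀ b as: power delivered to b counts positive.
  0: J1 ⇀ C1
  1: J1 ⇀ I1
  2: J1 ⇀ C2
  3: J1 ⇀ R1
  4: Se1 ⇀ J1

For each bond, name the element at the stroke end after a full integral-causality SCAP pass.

#4 →J1  (source Se1 imposes e)
#0 →J1  (C1 outputs effort q/C1)
#1 →I1  (I1 integral (f out))
#2 →J1  (J1: bond 1 brought flow, rest push out)
#3 →J1  (J1: bond 1 brought flow, rest push out)

bond 0 stroke→J1
bond 1 stroke→I1
bond 2 stroke→J1
bond 3 stroke→J1
bond 4 stroke→J1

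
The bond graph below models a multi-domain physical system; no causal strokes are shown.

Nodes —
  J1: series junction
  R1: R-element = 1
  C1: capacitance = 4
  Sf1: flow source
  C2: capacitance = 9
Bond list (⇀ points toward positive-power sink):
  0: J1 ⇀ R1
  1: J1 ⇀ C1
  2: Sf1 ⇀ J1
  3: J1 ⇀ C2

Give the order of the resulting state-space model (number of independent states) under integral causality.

b2 →Sf1  (Sf1 fixes flow; stroke at Sf1)
b0 →J1  (common-f at J1 fixed by 2)
b1 →J1  (J1: bond 2 brought flow, rest push out)
b3 →J1  (J1 flow already set via bond 2)

2  (C1, C2 all integral)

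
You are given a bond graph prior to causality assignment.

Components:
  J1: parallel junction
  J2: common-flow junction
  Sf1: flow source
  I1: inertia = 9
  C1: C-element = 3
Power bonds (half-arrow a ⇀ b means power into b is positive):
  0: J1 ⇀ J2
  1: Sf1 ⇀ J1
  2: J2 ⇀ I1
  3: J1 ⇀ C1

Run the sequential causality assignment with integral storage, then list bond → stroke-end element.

#1 |Sf1  (Sf1 (Sf) sets flow on bond)
#2 |I1  (I1 integral (f out))
#0 |J2  (1-jn J2 has f-setter on 2)
#3 |J1  (only one effort-in slot at J1)

bond 0 stroke→J2
bond 1 stroke→Sf1
bond 2 stroke→I1
bond 3 stroke→J1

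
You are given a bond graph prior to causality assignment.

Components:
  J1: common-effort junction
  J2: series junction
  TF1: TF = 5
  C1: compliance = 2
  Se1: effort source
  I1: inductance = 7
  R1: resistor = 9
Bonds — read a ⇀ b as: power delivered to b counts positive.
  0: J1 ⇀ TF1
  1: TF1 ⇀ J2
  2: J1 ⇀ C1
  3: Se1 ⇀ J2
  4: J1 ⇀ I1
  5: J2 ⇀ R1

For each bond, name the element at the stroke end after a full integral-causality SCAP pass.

#3 stroke at J2  (source Se1 imposes e)
#2 stroke at J1  (C1 outputs effort q/C1)
#0 stroke at TF1  (0-jn J1 has e-setter on 2)
#4 stroke at I1  (J1: bond 2 brought effort, rest push out)
#1 stroke at J2  (through TF1, causality passes straight; one stroke at TF1)
#5 stroke at R1  (J2 needs exactly one f-in)

b0 →TF1
b1 →J2
b2 →J1
b3 →J2
b4 →I1
b5 →R1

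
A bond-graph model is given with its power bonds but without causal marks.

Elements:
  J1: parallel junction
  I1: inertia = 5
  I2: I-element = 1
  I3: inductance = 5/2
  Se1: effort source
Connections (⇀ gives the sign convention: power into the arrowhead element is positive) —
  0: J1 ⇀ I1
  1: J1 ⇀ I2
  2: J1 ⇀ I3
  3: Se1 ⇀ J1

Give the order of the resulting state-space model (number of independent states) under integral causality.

3  (I1, I2, I3 all integral)

bond 3 stroke→J1  (Se1 fixes effort; stroke away)
bond 0 stroke→I1  (0-jn J1 has e-setter on 3)
bond 1 stroke→I2  (0-jn J1 has e-setter on 3)
bond 2 stroke→I3  (common-e at J1 fixed by 3)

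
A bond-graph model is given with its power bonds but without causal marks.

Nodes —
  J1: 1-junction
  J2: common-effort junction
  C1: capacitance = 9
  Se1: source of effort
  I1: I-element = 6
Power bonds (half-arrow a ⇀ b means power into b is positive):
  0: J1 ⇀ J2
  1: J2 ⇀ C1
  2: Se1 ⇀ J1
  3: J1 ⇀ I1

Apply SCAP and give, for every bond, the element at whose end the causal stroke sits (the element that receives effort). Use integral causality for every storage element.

#2 stroke→J1  (source Se1 imposes e)
#1 stroke→J2  (C1 outputs effort q/C1)
#0 stroke→J1  (J2 effort already set via bond 1)
#3 stroke→I1  (closing 1-jn rule on J1)

bond 0 |J1
bond 1 |J2
bond 2 |J1
bond 3 |I1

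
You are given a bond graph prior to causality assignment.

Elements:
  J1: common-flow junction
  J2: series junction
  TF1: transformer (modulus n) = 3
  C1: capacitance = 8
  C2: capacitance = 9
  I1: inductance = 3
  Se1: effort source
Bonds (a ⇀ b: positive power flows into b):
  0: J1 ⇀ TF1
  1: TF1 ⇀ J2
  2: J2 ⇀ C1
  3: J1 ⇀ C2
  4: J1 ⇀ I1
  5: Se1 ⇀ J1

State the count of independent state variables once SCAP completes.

bond 5 →J1  (Se1 fixes effort; stroke away)
bond 2 →J2  (prefer integral on C1)
bond 1 →TF1  (J2: last free bond brings flow in)
bond 0 →J1  (TF1 one-in-one-out from 1)
bond 3 →J1  (C2 integral (e out))
bond 4 →I1  (J1 needs exactly one f-in)

3  (C1, C2, I1 all integral)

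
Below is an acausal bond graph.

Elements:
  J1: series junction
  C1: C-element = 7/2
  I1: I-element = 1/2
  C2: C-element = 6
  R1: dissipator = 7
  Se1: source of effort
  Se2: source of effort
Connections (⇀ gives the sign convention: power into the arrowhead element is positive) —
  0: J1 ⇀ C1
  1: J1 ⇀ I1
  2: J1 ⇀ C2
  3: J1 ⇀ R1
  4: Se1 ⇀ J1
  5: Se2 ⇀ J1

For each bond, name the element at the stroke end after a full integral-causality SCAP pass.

β4 stroke at J1  (Se1 (Se) sets effort on bond)
β5 stroke at J1  (source Se2 imposes e)
β0 stroke at J1  (C1 outputs effort q/C1)
β1 stroke at I1  (I1 integral (f out))
β2 stroke at J1  (common-f at J1 fixed by 1)
β3 stroke at J1  (common-f at J1 fixed by 1)

β0 stroke→J1
β1 stroke→I1
β2 stroke→J1
β3 stroke→J1
β4 stroke→J1
β5 stroke→J1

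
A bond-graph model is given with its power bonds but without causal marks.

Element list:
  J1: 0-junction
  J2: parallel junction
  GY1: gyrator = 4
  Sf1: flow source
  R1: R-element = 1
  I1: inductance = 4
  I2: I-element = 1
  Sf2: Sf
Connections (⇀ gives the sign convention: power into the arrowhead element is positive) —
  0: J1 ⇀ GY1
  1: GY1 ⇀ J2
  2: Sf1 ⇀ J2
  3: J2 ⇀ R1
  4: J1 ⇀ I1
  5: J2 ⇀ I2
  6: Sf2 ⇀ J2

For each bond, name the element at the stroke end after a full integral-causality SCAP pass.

β2 stroke→Sf1  (Sf1: flow source, stroke at near end)
β6 stroke→Sf2  (Sf2 fixes flow; stroke at Sf2)
β4 stroke→I1  (I1: I, integral causality)
β0 stroke→J1  (J1: last free bond brings effort in)
β1 stroke→J2  (through GY1, causality inverts; strokes same side of GY1)
β3 stroke→R1  (J2 effort already set via bond 1)
β5 stroke→I2  (J2: bond 1 brought effort, rest push out)

#0 →J1
#1 →J2
#2 →Sf1
#3 →R1
#4 →I1
#5 →I2
#6 →Sf2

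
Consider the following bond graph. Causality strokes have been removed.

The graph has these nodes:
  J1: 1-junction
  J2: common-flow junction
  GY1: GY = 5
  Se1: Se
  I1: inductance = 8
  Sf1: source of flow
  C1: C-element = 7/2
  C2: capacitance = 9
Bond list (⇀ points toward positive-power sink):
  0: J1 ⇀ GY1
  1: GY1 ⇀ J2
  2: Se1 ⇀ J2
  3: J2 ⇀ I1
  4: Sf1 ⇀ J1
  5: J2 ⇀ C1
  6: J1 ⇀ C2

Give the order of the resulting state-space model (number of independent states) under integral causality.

3  (C1, C2, I1 all integral)

bond 2 →J2  (source Se1 imposes e)
bond 4 →Sf1  (source Sf1 imposes f)
bond 0 →J1  (1-jn J1 has f-setter on 4)
bond 6 →J1  (J1 flow already set via bond 4)
bond 1 →J2  (GY GY1: same side as bond 0)
bond 3 →I1  (I1 outputs flow p/I1)
bond 5 →J2  (common-f at J2 fixed by 3)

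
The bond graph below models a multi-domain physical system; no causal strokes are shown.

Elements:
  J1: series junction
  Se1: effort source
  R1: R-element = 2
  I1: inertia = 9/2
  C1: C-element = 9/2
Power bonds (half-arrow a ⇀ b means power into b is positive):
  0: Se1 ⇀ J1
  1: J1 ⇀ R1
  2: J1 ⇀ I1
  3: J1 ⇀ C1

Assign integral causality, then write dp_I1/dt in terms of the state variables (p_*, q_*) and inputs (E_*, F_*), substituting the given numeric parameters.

dp_I1/dt = E_Se1 - 4*p_I1/9 - 2*q_C1/9

b0 stroke→J1  (Se1 (Se) sets effort on bond)
b2 stroke→I1  (I1 outputs flow p/I1)
b1 stroke→J1  (J1 flow already set via bond 2)
b3 stroke→J1  (common-f at J1 fixed by 2)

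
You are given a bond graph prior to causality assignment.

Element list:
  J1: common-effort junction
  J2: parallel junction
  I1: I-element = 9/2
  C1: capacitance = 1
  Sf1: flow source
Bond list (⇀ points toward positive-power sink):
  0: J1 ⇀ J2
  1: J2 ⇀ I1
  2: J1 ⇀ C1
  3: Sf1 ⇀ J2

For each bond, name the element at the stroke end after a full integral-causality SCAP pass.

bond 0 stroke at J2
bond 1 stroke at I1
bond 2 stroke at J1
bond 3 stroke at Sf1

b3 →Sf1  (source Sf1 imposes f)
b1 →I1  (I1: I, integral causality)
b0 →J2  (closing 0-jn rule on J2)
b2 →J1  (J1: last free bond brings effort in)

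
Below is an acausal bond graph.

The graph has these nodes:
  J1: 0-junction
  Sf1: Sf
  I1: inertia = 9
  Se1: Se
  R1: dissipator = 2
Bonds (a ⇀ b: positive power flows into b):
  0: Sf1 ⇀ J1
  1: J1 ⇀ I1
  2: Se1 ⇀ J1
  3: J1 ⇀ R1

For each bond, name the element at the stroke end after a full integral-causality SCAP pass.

b0 |Sf1
b1 |I1
b2 |J1
b3 |R1

#0 stroke→Sf1  (Sf1 fixes flow; stroke at Sf1)
#2 stroke→J1  (Se1 (Se) sets effort on bond)
#1 stroke→I1  (J1: bond 2 brought effort, rest push out)
#3 stroke→R1  (0-jn J1 has e-setter on 2)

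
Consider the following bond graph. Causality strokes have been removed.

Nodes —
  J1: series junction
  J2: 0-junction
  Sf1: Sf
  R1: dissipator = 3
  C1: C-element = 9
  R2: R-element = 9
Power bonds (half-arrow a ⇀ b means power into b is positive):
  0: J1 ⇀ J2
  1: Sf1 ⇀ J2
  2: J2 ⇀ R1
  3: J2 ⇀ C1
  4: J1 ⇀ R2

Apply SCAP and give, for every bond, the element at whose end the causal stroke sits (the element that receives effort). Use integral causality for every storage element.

bond 1 →Sf1  (Sf1 fixes flow; stroke at Sf1)
bond 3 →J2  (prefer integral on C1)
bond 0 →J1  (J2 effort already set via bond 3)
bond 2 →R1  (J2 effort already set via bond 3)
bond 4 →R2  (J1 needs exactly one f-in)

#0 →J1
#1 →Sf1
#2 →R1
#3 →J2
#4 →R2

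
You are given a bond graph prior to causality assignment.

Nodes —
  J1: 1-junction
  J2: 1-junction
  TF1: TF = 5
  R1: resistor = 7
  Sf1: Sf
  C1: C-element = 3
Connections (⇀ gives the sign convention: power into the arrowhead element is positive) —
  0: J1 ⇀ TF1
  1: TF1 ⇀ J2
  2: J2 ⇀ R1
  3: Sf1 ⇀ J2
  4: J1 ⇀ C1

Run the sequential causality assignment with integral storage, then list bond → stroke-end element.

β3 stroke→Sf1  (source Sf1 imposes f)
β1 stroke→J2  (1-jn J2 has f-setter on 3)
β2 stroke→J2  (1-jn J2 has f-setter on 3)
β0 stroke→TF1  (through TF1, causality passes straight; one stroke at TF1)
β4 stroke→J1  (J1: bond 0 brought flow, rest push out)

b0 →TF1
b1 →J2
b2 →J2
b3 →Sf1
b4 →J1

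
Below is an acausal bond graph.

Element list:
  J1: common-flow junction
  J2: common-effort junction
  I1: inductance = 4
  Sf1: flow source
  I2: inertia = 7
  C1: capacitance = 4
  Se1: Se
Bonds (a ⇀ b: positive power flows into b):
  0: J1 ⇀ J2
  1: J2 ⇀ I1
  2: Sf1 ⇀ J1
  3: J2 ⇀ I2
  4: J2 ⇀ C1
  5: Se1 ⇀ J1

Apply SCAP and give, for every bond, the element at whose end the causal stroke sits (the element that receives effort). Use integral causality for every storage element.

bond 0 stroke→J1
bond 1 stroke→I1
bond 2 stroke→Sf1
bond 3 stroke→I2
bond 4 stroke→J2
bond 5 stroke→J1

bond 2 stroke→Sf1  (source Sf1 imposes f)
bond 5 stroke→J1  (Se1 fixes effort; stroke away)
bond 0 stroke→J1  (common-f at J1 fixed by 2)
bond 1 stroke→I1  (prefer integral on I1)
bond 3 stroke→I2  (prefer integral on I2)
bond 4 stroke→J2  (J2 needs exactly one e-in)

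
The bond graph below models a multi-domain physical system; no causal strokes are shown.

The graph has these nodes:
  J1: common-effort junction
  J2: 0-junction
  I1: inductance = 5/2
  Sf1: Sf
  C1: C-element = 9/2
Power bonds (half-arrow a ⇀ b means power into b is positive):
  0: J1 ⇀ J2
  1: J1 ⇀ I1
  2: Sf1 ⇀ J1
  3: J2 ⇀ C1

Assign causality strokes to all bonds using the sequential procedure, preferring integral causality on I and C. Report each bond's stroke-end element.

β0 |J1
β1 |I1
β2 |Sf1
β3 |J2

#2 |Sf1  (Sf1 fixes flow; stroke at Sf1)
#1 |I1  (I1: I, integral causality)
#0 |J1  (J1: last free bond brings effort in)
#3 |J2  (J2: last free bond brings effort in)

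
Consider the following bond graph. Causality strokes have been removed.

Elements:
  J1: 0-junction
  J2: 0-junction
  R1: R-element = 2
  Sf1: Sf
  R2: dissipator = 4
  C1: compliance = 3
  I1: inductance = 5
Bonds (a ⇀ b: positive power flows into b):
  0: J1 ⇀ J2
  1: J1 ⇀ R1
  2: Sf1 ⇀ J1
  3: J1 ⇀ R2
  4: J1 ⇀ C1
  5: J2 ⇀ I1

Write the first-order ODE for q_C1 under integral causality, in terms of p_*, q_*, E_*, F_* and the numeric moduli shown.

dq_C1/dt = F_Sf1 - p_I1/5 - q_C1/4

#2 stroke→Sf1  (source Sf1 imposes f)
#4 stroke→J1  (C1 outputs effort q/C1)
#0 stroke→J2  (0-jn J1 has e-setter on 4)
#1 stroke→R1  (J1 effort already set via bond 4)
#3 stroke→R2  (0-jn J1 has e-setter on 4)
#5 stroke→I1  (J2: bond 0 brought effort, rest push out)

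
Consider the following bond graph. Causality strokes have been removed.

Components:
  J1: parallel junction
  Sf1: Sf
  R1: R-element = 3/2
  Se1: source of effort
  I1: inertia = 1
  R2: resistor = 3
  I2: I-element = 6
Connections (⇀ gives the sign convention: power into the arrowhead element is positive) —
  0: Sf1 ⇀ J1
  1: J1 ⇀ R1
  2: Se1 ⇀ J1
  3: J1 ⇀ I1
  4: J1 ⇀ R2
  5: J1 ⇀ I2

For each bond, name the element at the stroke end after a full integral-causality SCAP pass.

#0 →Sf1  (Sf1: flow source, stroke at near end)
#2 →J1  (Se1 (Se) sets effort on bond)
#1 →R1  (J1 effort already set via bond 2)
#3 →I1  (common-e at J1 fixed by 2)
#4 →R2  (J1 effort already set via bond 2)
#5 →I2  (J1 effort already set via bond 2)

β0 →Sf1
β1 →R1
β2 →J1
β3 →I1
β4 →R2
β5 →I2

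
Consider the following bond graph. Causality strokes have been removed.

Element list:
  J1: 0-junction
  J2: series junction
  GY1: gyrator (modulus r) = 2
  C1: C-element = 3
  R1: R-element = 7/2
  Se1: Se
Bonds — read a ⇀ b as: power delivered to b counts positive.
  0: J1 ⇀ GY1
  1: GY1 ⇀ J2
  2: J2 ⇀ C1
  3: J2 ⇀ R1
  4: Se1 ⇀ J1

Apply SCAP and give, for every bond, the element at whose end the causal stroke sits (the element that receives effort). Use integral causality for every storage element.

b0 stroke at GY1
b1 stroke at GY1
b2 stroke at J2
b3 stroke at J2
b4 stroke at J1

β4 stroke at J1  (source Se1 imposes e)
β0 stroke at GY1  (common-e at J1 fixed by 4)
β1 stroke at GY1  (GY1: gyrator matches bond 0)
β2 stroke at J2  (common-f at J2 fixed by 1)
β3 stroke at J2  (J2: bond 1 brought flow, rest push out)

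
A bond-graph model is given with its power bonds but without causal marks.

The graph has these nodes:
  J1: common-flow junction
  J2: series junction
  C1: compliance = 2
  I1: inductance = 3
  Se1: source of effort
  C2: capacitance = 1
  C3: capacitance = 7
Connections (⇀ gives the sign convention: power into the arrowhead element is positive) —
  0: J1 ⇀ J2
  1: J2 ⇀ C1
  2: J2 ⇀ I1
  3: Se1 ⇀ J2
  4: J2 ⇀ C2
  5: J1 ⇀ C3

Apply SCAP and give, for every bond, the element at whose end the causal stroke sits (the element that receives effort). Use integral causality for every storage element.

bond 3 |J2  (Se1 fixes effort; stroke away)
bond 1 |J2  (C1 integral (e out))
bond 2 |I1  (I1: I, integral causality)
bond 0 |J2  (common-f at J2 fixed by 2)
bond 4 |J2  (1-jn J2 has f-setter on 2)
bond 5 |J1  (common-f at J1 fixed by 0)

#0 →J2
#1 →J2
#2 →I1
#3 →J2
#4 →J2
#5 →J1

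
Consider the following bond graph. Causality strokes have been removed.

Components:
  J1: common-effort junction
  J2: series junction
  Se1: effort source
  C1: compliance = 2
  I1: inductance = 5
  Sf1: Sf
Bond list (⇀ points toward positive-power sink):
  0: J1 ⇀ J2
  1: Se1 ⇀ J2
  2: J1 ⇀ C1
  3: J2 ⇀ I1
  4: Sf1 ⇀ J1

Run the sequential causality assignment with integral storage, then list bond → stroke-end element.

#0 stroke at J2
#1 stroke at J2
#2 stroke at J1
#3 stroke at I1
#4 stroke at Sf1

bond 1 →J2  (Se1 fixes effort; stroke away)
bond 4 →Sf1  (source Sf1 imposes f)
bond 2 →J1  (C1 integral (e out))
bond 0 →J2  (common-e at J1 fixed by 2)
bond 3 →I1  (closing 1-jn rule on J2)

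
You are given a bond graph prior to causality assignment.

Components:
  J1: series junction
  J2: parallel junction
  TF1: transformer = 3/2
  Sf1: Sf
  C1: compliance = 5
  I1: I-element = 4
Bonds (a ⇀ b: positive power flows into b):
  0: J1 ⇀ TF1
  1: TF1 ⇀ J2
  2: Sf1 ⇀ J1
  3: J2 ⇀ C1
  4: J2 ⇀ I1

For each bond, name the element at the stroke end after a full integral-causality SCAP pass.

β2 →Sf1  (Sf1: flow source, stroke at near end)
β0 →J1  (common-f at J1 fixed by 2)
β1 →TF1  (TF TF1: opposite of bond 0)
β3 →J2  (C1 outputs effort q/C1)
β4 →I1  (J2: bond 3 brought effort, rest push out)

β0 →J1
β1 →TF1
β2 →Sf1
β3 →J2
β4 →I1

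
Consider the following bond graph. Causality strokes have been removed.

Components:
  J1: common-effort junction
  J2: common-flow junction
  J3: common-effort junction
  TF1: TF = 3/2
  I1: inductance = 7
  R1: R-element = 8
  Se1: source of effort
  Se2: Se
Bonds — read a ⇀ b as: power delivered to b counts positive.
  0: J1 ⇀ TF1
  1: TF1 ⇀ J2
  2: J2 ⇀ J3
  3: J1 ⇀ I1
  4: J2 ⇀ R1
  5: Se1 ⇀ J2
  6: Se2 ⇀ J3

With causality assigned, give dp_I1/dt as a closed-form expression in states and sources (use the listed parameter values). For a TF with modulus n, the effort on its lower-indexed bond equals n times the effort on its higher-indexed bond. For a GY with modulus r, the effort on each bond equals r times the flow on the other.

dp_I1/dt = -3*E_Se1/2 + 3*E_Se2/2 - 18*p_I1/7

β5 stroke→J2  (Se1 (Se) sets effort on bond)
β6 stroke→J3  (Se2 fixes effort; stroke away)
β2 stroke→J2  (J3: bond 6 brought effort, rest push out)
β3 stroke→I1  (I1 outputs flow p/I1)
β0 stroke→J1  (J1 needs exactly one e-in)
β1 stroke→TF1  (TF TF1: opposite of bond 0)
β4 stroke→J2  (J2: bond 1 brought flow, rest push out)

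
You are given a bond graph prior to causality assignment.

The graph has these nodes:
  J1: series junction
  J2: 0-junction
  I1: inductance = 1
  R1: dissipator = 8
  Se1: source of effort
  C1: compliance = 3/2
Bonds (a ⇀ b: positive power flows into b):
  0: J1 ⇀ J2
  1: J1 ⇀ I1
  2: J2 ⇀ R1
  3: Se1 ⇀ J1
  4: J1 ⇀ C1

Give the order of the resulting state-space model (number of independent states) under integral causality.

b3 stroke→J1  (source Se1 imposes e)
b1 stroke→I1  (I1 integral (f out))
b0 stroke→J1  (common-f at J1 fixed by 1)
b4 stroke→J1  (1-jn J1 has f-setter on 1)
b2 stroke→J2  (J2: last free bond brings effort in)

2  (C1, I1 all integral)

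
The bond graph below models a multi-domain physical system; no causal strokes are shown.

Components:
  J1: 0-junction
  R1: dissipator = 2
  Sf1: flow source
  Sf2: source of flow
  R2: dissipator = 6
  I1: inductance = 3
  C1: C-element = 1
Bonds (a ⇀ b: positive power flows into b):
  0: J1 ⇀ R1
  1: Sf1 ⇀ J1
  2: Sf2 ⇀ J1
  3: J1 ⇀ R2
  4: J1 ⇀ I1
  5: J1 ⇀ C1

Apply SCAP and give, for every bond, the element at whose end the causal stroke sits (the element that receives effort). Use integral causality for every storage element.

bond 1 stroke at Sf1  (Sf1 fixes flow; stroke at Sf1)
bond 2 stroke at Sf2  (Sf2 fixes flow; stroke at Sf2)
bond 4 stroke at I1  (I1 outputs flow p/I1)
bond 5 stroke at J1  (C1 outputs effort q/C1)
bond 0 stroke at R1  (J1 effort already set via bond 5)
bond 3 stroke at R2  (0-jn J1 has e-setter on 5)

β0 |R1
β1 |Sf1
β2 |Sf2
β3 |R2
β4 |I1
β5 |J1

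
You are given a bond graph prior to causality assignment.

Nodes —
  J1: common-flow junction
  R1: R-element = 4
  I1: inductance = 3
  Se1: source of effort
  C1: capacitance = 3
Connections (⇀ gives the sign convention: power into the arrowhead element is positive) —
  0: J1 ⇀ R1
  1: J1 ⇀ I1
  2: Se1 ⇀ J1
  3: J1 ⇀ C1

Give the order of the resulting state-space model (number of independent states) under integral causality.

#2 stroke at J1  (Se1 (Se) sets effort on bond)
#1 stroke at I1  (I1: I, integral causality)
#0 stroke at J1  (J1 flow already set via bond 1)
#3 stroke at J1  (common-f at J1 fixed by 1)

2  (C1, I1 all integral)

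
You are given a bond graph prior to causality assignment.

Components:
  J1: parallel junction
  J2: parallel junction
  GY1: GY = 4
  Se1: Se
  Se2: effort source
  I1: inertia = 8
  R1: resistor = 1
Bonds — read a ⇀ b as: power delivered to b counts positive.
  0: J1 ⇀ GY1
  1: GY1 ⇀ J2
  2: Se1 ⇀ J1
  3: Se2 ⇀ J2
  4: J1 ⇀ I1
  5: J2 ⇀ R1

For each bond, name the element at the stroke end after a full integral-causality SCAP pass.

bond 2 stroke→J1  (source Se1 imposes e)
bond 3 stroke→J2  (Se2: effort source, stroke at far end)
bond 0 stroke→GY1  (0-jn J1 has e-setter on 2)
bond 4 stroke→I1  (common-e at J1 fixed by 2)
bond 1 stroke→GY1  (J2 effort already set via bond 3)
bond 5 stroke→R1  (0-jn J2 has e-setter on 3)

bond 0 stroke→GY1
bond 1 stroke→GY1
bond 2 stroke→J1
bond 3 stroke→J2
bond 4 stroke→I1
bond 5 stroke→R1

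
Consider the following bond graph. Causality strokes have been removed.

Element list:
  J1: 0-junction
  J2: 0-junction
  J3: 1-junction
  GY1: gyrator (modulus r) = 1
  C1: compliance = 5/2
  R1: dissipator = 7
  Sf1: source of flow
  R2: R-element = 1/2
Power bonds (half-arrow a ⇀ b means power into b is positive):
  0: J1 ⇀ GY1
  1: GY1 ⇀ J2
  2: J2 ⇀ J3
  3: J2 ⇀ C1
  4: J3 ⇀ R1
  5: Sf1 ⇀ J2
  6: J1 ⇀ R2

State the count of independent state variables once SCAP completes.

β5 stroke→Sf1  (Sf1: flow source, stroke at near end)
β3 stroke→J2  (prefer integral on C1)
β1 stroke→GY1  (J2: bond 3 brought effort, rest push out)
β2 stroke→J3  (0-jn J2 has e-setter on 3)
β4 stroke→R1  (J3: last free bond brings flow in)
β0 stroke→GY1  (GY GY1: same side as bond 1)
β6 stroke→J1  (only one effort-in slot at J1)

1  (C1 all integral)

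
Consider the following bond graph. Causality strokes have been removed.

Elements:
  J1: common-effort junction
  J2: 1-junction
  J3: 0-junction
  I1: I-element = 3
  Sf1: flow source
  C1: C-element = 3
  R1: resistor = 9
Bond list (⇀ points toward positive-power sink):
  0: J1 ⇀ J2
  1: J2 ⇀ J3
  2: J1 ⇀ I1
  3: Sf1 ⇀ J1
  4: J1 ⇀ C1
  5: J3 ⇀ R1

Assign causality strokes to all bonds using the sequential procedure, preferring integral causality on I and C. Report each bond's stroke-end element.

β0 |J2
β1 |J3
β2 |I1
β3 |Sf1
β4 |J1
β5 |R1

b3 →Sf1  (Sf1 fixes flow; stroke at Sf1)
b2 →I1  (I1 integral (f out))
b4 →J1  (prefer integral on C1)
b0 →J2  (common-e at J1 fixed by 4)
b1 →J3  (J2 needs exactly one f-in)
b5 →R1  (0-jn J3 has e-setter on 1)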